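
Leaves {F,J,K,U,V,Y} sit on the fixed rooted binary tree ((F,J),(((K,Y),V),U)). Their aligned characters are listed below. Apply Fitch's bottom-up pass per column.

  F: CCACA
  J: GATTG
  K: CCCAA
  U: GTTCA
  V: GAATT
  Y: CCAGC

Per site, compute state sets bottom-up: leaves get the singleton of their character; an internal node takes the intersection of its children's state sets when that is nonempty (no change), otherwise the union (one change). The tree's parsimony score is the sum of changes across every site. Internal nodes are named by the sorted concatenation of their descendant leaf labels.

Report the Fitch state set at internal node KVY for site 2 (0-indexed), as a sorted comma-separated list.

A

[col 0] FJ: children F:{C}, J:{G} ∪→ {C,G}; cost 1
[col 0] KY: children K:{C}, Y:{C} ∩→ {C}; cost 0
[col 0] KVY: children KY:{C}, V:{G} ∪→ {C,G}; cost 1
[col 0] KUVY: children KVY:{C,G}, U:{G} ∩→ {G}; cost 0
[col 0] FJKUVY: children FJ:{C,G}, KUVY:{G} ∩→ {G}; cost 0
[col 1] FJ: children F:{C}, J:{A} ∪→ {A,C}; cost 1
[col 1] KY: children K:{C}, Y:{C} ∩→ {C}; cost 0
[col 1] KVY: children KY:{C}, V:{A} ∪→ {A,C}; cost 1
[col 1] KUVY: children KVY:{A,C}, U:{T} ∪→ {A,C,T}; cost 1
[col 1] FJKUVY: children FJ:{A,C}, KUVY:{A,C,T} ∩→ {A,C}; cost 0
[col 2] FJ: children F:{A}, J:{T} ∪→ {A,T}; cost 1
[col 2] KY: children K:{C}, Y:{A} ∪→ {A,C}; cost 1
[col 2] KVY: children KY:{A,C}, V:{A} ∩→ {A}; cost 0
[col 2] KUVY: children KVY:{A}, U:{T} ∪→ {A,T}; cost 1
[col 2] FJKUVY: children FJ:{A,T}, KUVY:{A,T} ∩→ {A,T}; cost 0
[col 3] FJ: children F:{C}, J:{T} ∪→ {C,T}; cost 1
[col 3] KY: children K:{A}, Y:{G} ∪→ {A,G}; cost 1
[col 3] KVY: children KY:{A,G}, V:{T} ∪→ {A,G,T}; cost 1
[col 3] KUVY: children KVY:{A,G,T}, U:{C} ∪→ {A,C,G,T}; cost 1
[col 3] FJKUVY: children FJ:{C,T}, KUVY:{A,C,G,T} ∩→ {C,T}; cost 0
[col 4] FJ: children F:{A}, J:{G} ∪→ {A,G}; cost 1
[col 4] KY: children K:{A}, Y:{C} ∪→ {A,C}; cost 1
[col 4] KVY: children KY:{A,C}, V:{T} ∪→ {A,C,T}; cost 1
[col 4] KUVY: children KVY:{A,C,T}, U:{A} ∩→ {A}; cost 0
[col 4] FJKUVY: children FJ:{A,G}, KUVY:{A} ∩→ {A}; cost 0
per-site changes: [2, 3, 3, 4, 3]; total = 15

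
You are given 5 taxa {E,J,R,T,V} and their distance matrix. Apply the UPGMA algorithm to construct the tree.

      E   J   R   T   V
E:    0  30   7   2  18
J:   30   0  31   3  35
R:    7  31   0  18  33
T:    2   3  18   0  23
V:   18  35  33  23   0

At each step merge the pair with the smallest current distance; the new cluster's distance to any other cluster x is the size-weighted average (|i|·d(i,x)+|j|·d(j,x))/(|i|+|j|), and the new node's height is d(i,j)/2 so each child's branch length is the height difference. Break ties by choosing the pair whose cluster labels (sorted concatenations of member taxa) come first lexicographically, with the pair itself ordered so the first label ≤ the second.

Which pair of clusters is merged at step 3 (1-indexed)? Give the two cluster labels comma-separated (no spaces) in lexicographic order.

iteration 1: select E,T (d=2); attach at lengths (1, 1); label the merged cluster ET
  updated: d(ET,J)=33/2, d(ET,R)=25/2, d(ET,V)=41/2
iteration 2: select ET,R (d=25/2); attach at lengths (21/4, 25/4); label the merged cluster ERT
  updated: d(ERT,J)=64/3, d(ERT,V)=74/3
iteration 3: select ERT,J (d=64/3); attach at lengths (53/12, 32/3); label the merged cluster EJRT
  updated: d(EJRT,V)=109/4
iteration 4: select EJRT,V (d=109/4); attach at lengths (71/24, 109/8); label the merged cluster EJRTV
final tree: ((((E:1,T:1):21/4,R:25/4):53/12,J:32/3):71/24,V:109/8)
total length: 271/6

ERT,J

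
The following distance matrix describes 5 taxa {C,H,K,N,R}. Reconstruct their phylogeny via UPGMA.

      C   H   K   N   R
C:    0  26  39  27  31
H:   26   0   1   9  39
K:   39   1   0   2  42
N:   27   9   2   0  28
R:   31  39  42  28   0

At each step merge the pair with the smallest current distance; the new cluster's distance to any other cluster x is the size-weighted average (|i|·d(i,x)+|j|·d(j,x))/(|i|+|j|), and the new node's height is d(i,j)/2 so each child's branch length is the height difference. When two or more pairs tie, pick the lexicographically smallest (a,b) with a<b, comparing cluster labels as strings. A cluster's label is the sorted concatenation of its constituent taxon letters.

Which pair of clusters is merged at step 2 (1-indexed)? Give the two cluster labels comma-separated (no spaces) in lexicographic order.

HK,N

iteration 1: select H,K (d=1); attach at lengths (1/2, 1/2); label the merged cluster HK
  updated: d(C,HK)=65/2, d(HK,N)=11/2, d(HK,R)=81/2
iteration 2: select HK,N (d=11/2); attach at lengths (9/4, 11/4); label the merged cluster HKN
  updated: d(C,HKN)=92/3, d(HKN,R)=109/3
iteration 3: select C,HKN (d=92/3); attach at lengths (46/3, 151/12); label the merged cluster CHKN
  updated: d(CHKN,R)=35
iteration 4: select CHKN,R (d=35); attach at lengths (13/6, 35/2); label the merged cluster CHKNR
final tree: ((C:46/3,((H:1/2,K:1/2):9/4,N:11/4):151/12):13/6,R:35/2)
total length: 643/12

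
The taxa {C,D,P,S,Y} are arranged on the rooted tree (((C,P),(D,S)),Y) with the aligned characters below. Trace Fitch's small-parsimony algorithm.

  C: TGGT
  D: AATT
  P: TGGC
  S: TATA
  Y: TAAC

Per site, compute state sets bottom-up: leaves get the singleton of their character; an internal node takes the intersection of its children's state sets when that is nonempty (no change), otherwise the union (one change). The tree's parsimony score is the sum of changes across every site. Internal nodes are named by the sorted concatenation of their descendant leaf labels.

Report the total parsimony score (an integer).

CP@0: {T} ∩ {T} = {T} (intersection, +0)
DS@0: {A} ∪ {T} = {A,T} (union, +1)
CDPS@0: {T} ∩ {A,T} = {T} (intersection, +0)
CDPSY@0: {T} ∩ {T} = {T} (intersection, +0)
CP@1: {G} ∩ {G} = {G} (intersection, +0)
DS@1: {A} ∩ {A} = {A} (intersection, +0)
CDPS@1: {G} ∪ {A} = {A,G} (union, +1)
CDPSY@1: {A,G} ∩ {A} = {A} (intersection, +0)
CP@2: {G} ∩ {G} = {G} (intersection, +0)
DS@2: {T} ∩ {T} = {T} (intersection, +0)
CDPS@2: {G} ∪ {T} = {G,T} (union, +1)
CDPSY@2: {G,T} ∪ {A} = {A,G,T} (union, +1)
CP@3: {T} ∪ {C} = {C,T} (union, +1)
DS@3: {T} ∪ {A} = {A,T} (union, +1)
CDPS@3: {C,T} ∩ {A,T} = {T} (intersection, +0)
CDPSY@3: {T} ∪ {C} = {C,T} (union, +1)
per-site changes: [1, 1, 2, 3]; total = 7

7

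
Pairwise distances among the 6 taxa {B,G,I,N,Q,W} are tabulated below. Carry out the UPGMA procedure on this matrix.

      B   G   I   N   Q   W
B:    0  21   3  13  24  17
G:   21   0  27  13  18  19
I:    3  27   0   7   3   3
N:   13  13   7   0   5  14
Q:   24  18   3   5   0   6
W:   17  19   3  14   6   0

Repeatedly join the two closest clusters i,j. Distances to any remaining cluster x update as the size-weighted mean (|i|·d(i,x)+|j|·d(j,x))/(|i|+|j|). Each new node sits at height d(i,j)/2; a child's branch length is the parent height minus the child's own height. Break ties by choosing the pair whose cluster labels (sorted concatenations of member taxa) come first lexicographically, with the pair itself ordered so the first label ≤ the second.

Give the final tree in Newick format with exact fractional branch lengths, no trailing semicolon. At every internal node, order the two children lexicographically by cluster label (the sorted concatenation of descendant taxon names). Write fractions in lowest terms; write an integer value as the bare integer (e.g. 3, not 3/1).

step 1: merge (B,I) at d=3; branch lengths B→3/2, I→3/2; new cluster BI
  updated: d(BI,G)=24, d(BI,N)=10, d(BI,Q)=27/2, d(BI,W)=10
step 2: merge (N,Q) at d=5; branch lengths N→5/2, Q→5/2; new cluster NQ
  updated: d(BI,NQ)=47/4, d(G,NQ)=31/2, d(NQ,W)=10
step 3: merge (BI,W) at d=10; branch lengths BI→7/2, W→5; new cluster BIW
  updated: d(BIW,G)=67/3, d(BIW,NQ)=67/6
step 4: merge (BIW,NQ) at d=67/6; branch lengths BIW→7/12, NQ→37/12; new cluster BINQW
  updated: d(BINQW,G)=98/5
step 5: merge (BINQW,G) at d=98/5; branch lengths BINQW→253/60, G→49/5; new cluster BGINQW
final tree: ((((B:3/2,I:3/2):7/2,W:5):7/12,(N:5/2,Q:5/2):37/12):253/60,G:49/5)
total length: 2051/60

((((B:3/2,I:3/2):7/2,W:5):7/12,(N:5/2,Q:5/2):37/12):253/60,G:49/5)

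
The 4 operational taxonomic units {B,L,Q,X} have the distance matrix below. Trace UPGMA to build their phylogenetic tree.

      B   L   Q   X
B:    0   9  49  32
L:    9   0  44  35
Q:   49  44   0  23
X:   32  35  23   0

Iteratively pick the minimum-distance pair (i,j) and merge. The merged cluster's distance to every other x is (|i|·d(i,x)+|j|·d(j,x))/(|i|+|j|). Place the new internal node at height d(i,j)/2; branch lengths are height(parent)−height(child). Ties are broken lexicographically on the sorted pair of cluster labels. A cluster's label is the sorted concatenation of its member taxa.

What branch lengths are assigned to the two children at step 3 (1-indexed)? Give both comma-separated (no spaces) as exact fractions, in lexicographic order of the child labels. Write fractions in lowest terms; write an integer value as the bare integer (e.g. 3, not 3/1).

31/2,17/2

iteration 1: select B,L (d=9); attach at lengths (9/2, 9/2); label the merged cluster BL
  updated: d(BL,Q)=93/2, d(BL,X)=67/2
iteration 2: select Q,X (d=23); attach at lengths (23/2, 23/2); label the merged cluster QX
  updated: d(BL,QX)=40
iteration 3: select BL,QX (d=40); attach at lengths (31/2, 17/2); label the merged cluster BLQX
final tree: ((B:9/2,L:9/2):31/2,(Q:23/2,X:23/2):17/2)
total length: 56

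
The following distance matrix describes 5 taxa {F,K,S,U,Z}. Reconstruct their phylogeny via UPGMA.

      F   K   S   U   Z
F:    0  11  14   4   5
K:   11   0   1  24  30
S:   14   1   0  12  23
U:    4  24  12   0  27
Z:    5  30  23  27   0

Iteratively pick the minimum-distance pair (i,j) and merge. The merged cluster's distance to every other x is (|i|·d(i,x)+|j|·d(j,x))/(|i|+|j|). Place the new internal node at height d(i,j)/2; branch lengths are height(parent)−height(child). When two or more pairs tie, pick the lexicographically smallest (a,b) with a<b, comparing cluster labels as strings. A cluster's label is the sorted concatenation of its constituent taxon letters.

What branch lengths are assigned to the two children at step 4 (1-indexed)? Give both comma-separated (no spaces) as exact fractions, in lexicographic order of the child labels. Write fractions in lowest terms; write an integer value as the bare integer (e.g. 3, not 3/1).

1. join K+S (d=1) ⇒ KS; edges |K|=1/2, |S|=1/2
  updated: d(F,KS)=25/2, d(KS,U)=18, d(KS,Z)=53/2
2. join F+U (d=4) ⇒ FU; edges |F|=2, |U|=2
  updated: d(FU,KS)=61/4, d(FU,Z)=16
3. join FU+KS (d=61/4) ⇒ FKSU; edges |FU|=45/8, |KS|=57/8
  updated: d(FKSU,Z)=85/4
4. join FKSU+Z (d=85/4) ⇒ FKSUZ; edges |FKSU|=3, |Z|=85/8
final tree: (((F:2,U:2):45/8,(K:1/2,S:1/2):57/8):3,Z:85/8)
total length: 251/8

3,85/8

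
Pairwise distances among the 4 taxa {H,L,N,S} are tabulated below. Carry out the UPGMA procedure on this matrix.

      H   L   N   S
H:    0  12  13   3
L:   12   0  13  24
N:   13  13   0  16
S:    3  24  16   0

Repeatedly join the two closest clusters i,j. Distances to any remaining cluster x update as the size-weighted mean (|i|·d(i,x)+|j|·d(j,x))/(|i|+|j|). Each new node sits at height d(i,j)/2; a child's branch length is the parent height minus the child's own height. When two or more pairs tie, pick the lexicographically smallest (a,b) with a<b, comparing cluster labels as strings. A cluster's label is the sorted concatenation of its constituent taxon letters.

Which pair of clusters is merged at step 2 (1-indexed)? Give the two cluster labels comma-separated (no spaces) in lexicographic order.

L,N

1. join H+S (d=3) ⇒ HS; edges |H|=3/2, |S|=3/2
  updated: d(HS,L)=18, d(HS,N)=29/2
2. join L+N (d=13) ⇒ LN; edges |L|=13/2, |N|=13/2
  updated: d(HS,LN)=65/4
3. join HS+LN (d=65/4) ⇒ HLNS; edges |HS|=53/8, |LN|=13/8
final tree: ((H:3/2,S:3/2):53/8,(L:13/2,N:13/2):13/8)
total length: 97/4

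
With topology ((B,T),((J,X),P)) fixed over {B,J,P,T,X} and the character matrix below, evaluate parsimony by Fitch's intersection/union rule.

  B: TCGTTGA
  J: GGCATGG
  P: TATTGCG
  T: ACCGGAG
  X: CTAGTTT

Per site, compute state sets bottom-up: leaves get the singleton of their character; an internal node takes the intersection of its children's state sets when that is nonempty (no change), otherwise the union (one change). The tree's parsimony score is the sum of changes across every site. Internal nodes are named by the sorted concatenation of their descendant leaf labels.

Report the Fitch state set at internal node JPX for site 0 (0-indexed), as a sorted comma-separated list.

site 0, node BT: B={T} ∪ T={A} → {A,T} (+1)
site 0, node JX: J={G} ∪ X={C} → {C,G} (+1)
site 0, node JPX: JX={C,G} ∪ P={T} → {C,G,T} (+1)
site 0, node BJPTX: BT={A,T} ∩ JPX={C,G,T} → {T} (+0)
site 1, node BT: B={C} ∩ T={C} → {C} (+0)
site 1, node JX: J={G} ∪ X={T} → {G,T} (+1)
site 1, node JPX: JX={G,T} ∪ P={A} → {A,G,T} (+1)
site 1, node BJPTX: BT={C} ∪ JPX={A,G,T} → {A,C,G,T} (+1)
site 2, node BT: B={G} ∪ T={C} → {C,G} (+1)
site 2, node JX: J={C} ∪ X={A} → {A,C} (+1)
site 2, node JPX: JX={A,C} ∪ P={T} → {A,C,T} (+1)
site 2, node BJPTX: BT={C,G} ∩ JPX={A,C,T} → {C} (+0)
site 3, node BT: B={T} ∪ T={G} → {G,T} (+1)
site 3, node JX: J={A} ∪ X={G} → {A,G} (+1)
site 3, node JPX: JX={A,G} ∪ P={T} → {A,G,T} (+1)
site 3, node BJPTX: BT={G,T} ∩ JPX={A,G,T} → {G,T} (+0)
site 4, node BT: B={T} ∪ T={G} → {G,T} (+1)
site 4, node JX: J={T} ∩ X={T} → {T} (+0)
site 4, node JPX: JX={T} ∪ P={G} → {G,T} (+1)
site 4, node BJPTX: BT={G,T} ∩ JPX={G,T} → {G,T} (+0)
site 5, node BT: B={G} ∪ T={A} → {A,G} (+1)
site 5, node JX: J={G} ∪ X={T} → {G,T} (+1)
site 5, node JPX: JX={G,T} ∪ P={C} → {C,G,T} (+1)
site 5, node BJPTX: BT={A,G} ∩ JPX={C,G,T} → {G} (+0)
site 6, node BT: B={A} ∪ T={G} → {A,G} (+1)
site 6, node JX: J={G} ∪ X={T} → {G,T} (+1)
site 6, node JPX: JX={G,T} ∩ P={G} → {G} (+0)
site 6, node BJPTX: BT={A,G} ∩ JPX={G} → {G} (+0)
per-site changes: [3, 3, 3, 3, 2, 3, 2]; total = 19

C,G,T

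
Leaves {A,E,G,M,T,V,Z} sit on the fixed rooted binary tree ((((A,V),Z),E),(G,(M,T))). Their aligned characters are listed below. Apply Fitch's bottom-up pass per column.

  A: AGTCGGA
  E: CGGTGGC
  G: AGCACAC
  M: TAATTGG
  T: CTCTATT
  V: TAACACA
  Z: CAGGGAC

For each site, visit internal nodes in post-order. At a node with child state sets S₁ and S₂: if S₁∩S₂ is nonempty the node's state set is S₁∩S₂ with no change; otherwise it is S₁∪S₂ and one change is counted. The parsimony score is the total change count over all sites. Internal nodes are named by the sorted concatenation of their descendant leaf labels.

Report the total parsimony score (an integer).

[col 0] AV: children A:{A}, V:{T} ∪→ {A,T}; cost 1
[col 0] AVZ: children AV:{A,T}, Z:{C} ∪→ {A,C,T}; cost 1
[col 0] AEVZ: children AVZ:{A,C,T}, E:{C} ∩→ {C}; cost 0
[col 0] MT: children M:{T}, T:{C} ∪→ {C,T}; cost 1
[col 0] GMT: children G:{A}, MT:{C,T} ∪→ {A,C,T}; cost 1
[col 0] AEGMTVZ: children AEVZ:{C}, GMT:{A,C,T} ∩→ {C}; cost 0
[col 1] AV: children A:{G}, V:{A} ∪→ {A,G}; cost 1
[col 1] AVZ: children AV:{A,G}, Z:{A} ∩→ {A}; cost 0
[col 1] AEVZ: children AVZ:{A}, E:{G} ∪→ {A,G}; cost 1
[col 1] MT: children M:{A}, T:{T} ∪→ {A,T}; cost 1
[col 1] GMT: children G:{G}, MT:{A,T} ∪→ {A,G,T}; cost 1
[col 1] AEGMTVZ: children AEVZ:{A,G}, GMT:{A,G,T} ∩→ {A,G}; cost 0
[col 2] AV: children A:{T}, V:{A} ∪→ {A,T}; cost 1
[col 2] AVZ: children AV:{A,T}, Z:{G} ∪→ {A,G,T}; cost 1
[col 2] AEVZ: children AVZ:{A,G,T}, E:{G} ∩→ {G}; cost 0
[col 2] MT: children M:{A}, T:{C} ∪→ {A,C}; cost 1
[col 2] GMT: children G:{C}, MT:{A,C} ∩→ {C}; cost 0
[col 2] AEGMTVZ: children AEVZ:{G}, GMT:{C} ∪→ {C,G}; cost 1
[col 3] AV: children A:{C}, V:{C} ∩→ {C}; cost 0
[col 3] AVZ: children AV:{C}, Z:{G} ∪→ {C,G}; cost 1
[col 3] AEVZ: children AVZ:{C,G}, E:{T} ∪→ {C,G,T}; cost 1
[col 3] MT: children M:{T}, T:{T} ∩→ {T}; cost 0
[col 3] GMT: children G:{A}, MT:{T} ∪→ {A,T}; cost 1
[col 3] AEGMTVZ: children AEVZ:{C,G,T}, GMT:{A,T} ∩→ {T}; cost 0
[col 4] AV: children A:{G}, V:{A} ∪→ {A,G}; cost 1
[col 4] AVZ: children AV:{A,G}, Z:{G} ∩→ {G}; cost 0
[col 4] AEVZ: children AVZ:{G}, E:{G} ∩→ {G}; cost 0
[col 4] MT: children M:{T}, T:{A} ∪→ {A,T}; cost 1
[col 4] GMT: children G:{C}, MT:{A,T} ∪→ {A,C,T}; cost 1
[col 4] AEGMTVZ: children AEVZ:{G}, GMT:{A,C,T} ∪→ {A,C,G,T}; cost 1
[col 5] AV: children A:{G}, V:{C} ∪→ {C,G}; cost 1
[col 5] AVZ: children AV:{C,G}, Z:{A} ∪→ {A,C,G}; cost 1
[col 5] AEVZ: children AVZ:{A,C,G}, E:{G} ∩→ {G}; cost 0
[col 5] MT: children M:{G}, T:{T} ∪→ {G,T}; cost 1
[col 5] GMT: children G:{A}, MT:{G,T} ∪→ {A,G,T}; cost 1
[col 5] AEGMTVZ: children AEVZ:{G}, GMT:{A,G,T} ∩→ {G}; cost 0
[col 6] AV: children A:{A}, V:{A} ∩→ {A}; cost 0
[col 6] AVZ: children AV:{A}, Z:{C} ∪→ {A,C}; cost 1
[col 6] AEVZ: children AVZ:{A,C}, E:{C} ∩→ {C}; cost 0
[col 6] MT: children M:{G}, T:{T} ∪→ {G,T}; cost 1
[col 6] GMT: children G:{C}, MT:{G,T} ∪→ {C,G,T}; cost 1
[col 6] AEGMTVZ: children AEVZ:{C}, GMT:{C,G,T} ∩→ {C}; cost 0
per-site changes: [4, 4, 4, 3, 4, 4, 3]; total = 26

26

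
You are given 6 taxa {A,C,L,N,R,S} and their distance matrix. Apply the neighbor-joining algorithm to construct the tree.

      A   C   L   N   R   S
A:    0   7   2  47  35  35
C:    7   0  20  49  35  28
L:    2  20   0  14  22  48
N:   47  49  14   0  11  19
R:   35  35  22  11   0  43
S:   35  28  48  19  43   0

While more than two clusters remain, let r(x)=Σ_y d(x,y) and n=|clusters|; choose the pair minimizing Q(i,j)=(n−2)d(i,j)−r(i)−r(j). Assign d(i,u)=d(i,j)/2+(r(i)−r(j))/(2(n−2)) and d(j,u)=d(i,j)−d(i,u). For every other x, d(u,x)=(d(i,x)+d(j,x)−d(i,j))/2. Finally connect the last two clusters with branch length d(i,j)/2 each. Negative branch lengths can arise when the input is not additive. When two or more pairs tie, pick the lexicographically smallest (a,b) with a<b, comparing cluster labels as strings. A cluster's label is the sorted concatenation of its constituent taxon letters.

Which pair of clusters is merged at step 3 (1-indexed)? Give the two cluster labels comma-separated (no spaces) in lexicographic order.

step 1: merge (N,R) at d=11, Q=-242; branch lengths N→19/4, R→25/4; new cluster NR
  updated: d(A,NR)=71/2, d(C,NR)=73/2, d(L,NR)=25/2, d(NR,S)=51/2
step 2: merge (NR,S) at d=51/2, Q=-170; branch lengths NR→25/3, S→103/6; new cluster NRS
  updated: d(A,NRS)=45/2, d(C,NRS)=39/2, d(L,NRS)=35/2
step 3: merge (A,L) at d=2, Q=-67; branch lengths A→-1, L→3; new cluster AL
  updated: d(AL,C)=25/2, d(AL,NRS)=19
step 4: merge (AL,C) at d=25/2, Q=-51; branch lengths AL→6, C→13/2; new cluster ACL
  updated: d(ACL,NRS)=13
step 5: merge (ACL,NRS) at d=13; branch lengths ACL→13/2, NRS→13/2; new cluster ACLNRS
final tree: (((A:-1,L:3):6,C:13/2):13/2,((N:19/4,R:25/4):25/3,S:103/6):13/2)
total length: 64

A,L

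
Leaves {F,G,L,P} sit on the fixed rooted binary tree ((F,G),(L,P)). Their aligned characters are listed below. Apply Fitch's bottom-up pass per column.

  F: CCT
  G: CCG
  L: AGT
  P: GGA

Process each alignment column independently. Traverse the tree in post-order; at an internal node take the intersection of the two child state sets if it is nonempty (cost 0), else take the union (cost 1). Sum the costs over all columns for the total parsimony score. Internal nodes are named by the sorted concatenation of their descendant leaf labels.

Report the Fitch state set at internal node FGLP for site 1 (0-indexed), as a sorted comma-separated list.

C,G

[col 0] FG: children F:{C}, G:{C} ∩→ {C}; cost 0
[col 0] LP: children L:{A}, P:{G} ∪→ {A,G}; cost 1
[col 0] FGLP: children FG:{C}, LP:{A,G} ∪→ {A,C,G}; cost 1
[col 1] FG: children F:{C}, G:{C} ∩→ {C}; cost 0
[col 1] LP: children L:{G}, P:{G} ∩→ {G}; cost 0
[col 1] FGLP: children FG:{C}, LP:{G} ∪→ {C,G}; cost 1
[col 2] FG: children F:{T}, G:{G} ∪→ {G,T}; cost 1
[col 2] LP: children L:{T}, P:{A} ∪→ {A,T}; cost 1
[col 2] FGLP: children FG:{G,T}, LP:{A,T} ∩→ {T}; cost 0
per-site changes: [2, 1, 2]; total = 5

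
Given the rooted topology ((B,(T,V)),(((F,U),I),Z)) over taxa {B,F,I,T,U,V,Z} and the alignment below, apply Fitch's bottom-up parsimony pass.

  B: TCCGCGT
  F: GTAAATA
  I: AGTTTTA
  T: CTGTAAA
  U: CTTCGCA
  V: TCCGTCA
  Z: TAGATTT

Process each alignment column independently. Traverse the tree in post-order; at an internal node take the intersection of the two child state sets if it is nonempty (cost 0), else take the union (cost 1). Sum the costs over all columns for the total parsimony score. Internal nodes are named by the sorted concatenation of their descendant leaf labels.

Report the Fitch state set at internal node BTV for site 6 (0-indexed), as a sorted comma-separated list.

site 0, node TV: T={C} ∪ V={T} → {C,T} (+1)
site 0, node BTV: B={T} ∩ TV={C,T} → {T} (+0)
site 0, node FU: F={G} ∪ U={C} → {C,G} (+1)
site 0, node FIU: FU={C,G} ∪ I={A} → {A,C,G} (+1)
site 0, node FIUZ: FIU={A,C,G} ∪ Z={T} → {A,C,G,T} (+1)
site 0, node BFITUVZ: BTV={T} ∩ FIUZ={A,C,G,T} → {T} (+0)
site 1, node TV: T={T} ∪ V={C} → {C,T} (+1)
site 1, node BTV: B={C} ∩ TV={C,T} → {C} (+0)
site 1, node FU: F={T} ∩ U={T} → {T} (+0)
site 1, node FIU: FU={T} ∪ I={G} → {G,T} (+1)
site 1, node FIUZ: FIU={G,T} ∪ Z={A} → {A,G,T} (+1)
site 1, node BFITUVZ: BTV={C} ∪ FIUZ={A,G,T} → {A,C,G,T} (+1)
site 2, node TV: T={G} ∪ V={C} → {C,G} (+1)
site 2, node BTV: B={C} ∩ TV={C,G} → {C} (+0)
site 2, node FU: F={A} ∪ U={T} → {A,T} (+1)
site 2, node FIU: FU={A,T} ∩ I={T} → {T} (+0)
site 2, node FIUZ: FIU={T} ∪ Z={G} → {G,T} (+1)
site 2, node BFITUVZ: BTV={C} ∪ FIUZ={G,T} → {C,G,T} (+1)
site 3, node TV: T={T} ∪ V={G} → {G,T} (+1)
site 3, node BTV: B={G} ∩ TV={G,T} → {G} (+0)
site 3, node FU: F={A} ∪ U={C} → {A,C} (+1)
site 3, node FIU: FU={A,C} ∪ I={T} → {A,C,T} (+1)
site 3, node FIUZ: FIU={A,C,T} ∩ Z={A} → {A} (+0)
site 3, node BFITUVZ: BTV={G} ∪ FIUZ={A} → {A,G} (+1)
site 4, node TV: T={A} ∪ V={T} → {A,T} (+1)
site 4, node BTV: B={C} ∪ TV={A,T} → {A,C,T} (+1)
site 4, node FU: F={A} ∪ U={G} → {A,G} (+1)
site 4, node FIU: FU={A,G} ∪ I={T} → {A,G,T} (+1)
site 4, node FIUZ: FIU={A,G,T} ∩ Z={T} → {T} (+0)
site 4, node BFITUVZ: BTV={A,C,T} ∩ FIUZ={T} → {T} (+0)
site 5, node TV: T={A} ∪ V={C} → {A,C} (+1)
site 5, node BTV: B={G} ∪ TV={A,C} → {A,C,G} (+1)
site 5, node FU: F={T} ∪ U={C} → {C,T} (+1)
site 5, node FIU: FU={C,T} ∩ I={T} → {T} (+0)
site 5, node FIUZ: FIU={T} ∩ Z={T} → {T} (+0)
site 5, node BFITUVZ: BTV={A,C,G} ∪ FIUZ={T} → {A,C,G,T} (+1)
site 6, node TV: T={A} ∩ V={A} → {A} (+0)
site 6, node BTV: B={T} ∪ TV={A} → {A,T} (+1)
site 6, node FU: F={A} ∩ U={A} → {A} (+0)
site 6, node FIU: FU={A} ∩ I={A} → {A} (+0)
site 6, node FIUZ: FIU={A} ∪ Z={T} → {A,T} (+1)
site 6, node BFITUVZ: BTV={A,T} ∩ FIUZ={A,T} → {A,T} (+0)
per-site changes: [4, 4, 4, 4, 4, 4, 2]; total = 26

A,T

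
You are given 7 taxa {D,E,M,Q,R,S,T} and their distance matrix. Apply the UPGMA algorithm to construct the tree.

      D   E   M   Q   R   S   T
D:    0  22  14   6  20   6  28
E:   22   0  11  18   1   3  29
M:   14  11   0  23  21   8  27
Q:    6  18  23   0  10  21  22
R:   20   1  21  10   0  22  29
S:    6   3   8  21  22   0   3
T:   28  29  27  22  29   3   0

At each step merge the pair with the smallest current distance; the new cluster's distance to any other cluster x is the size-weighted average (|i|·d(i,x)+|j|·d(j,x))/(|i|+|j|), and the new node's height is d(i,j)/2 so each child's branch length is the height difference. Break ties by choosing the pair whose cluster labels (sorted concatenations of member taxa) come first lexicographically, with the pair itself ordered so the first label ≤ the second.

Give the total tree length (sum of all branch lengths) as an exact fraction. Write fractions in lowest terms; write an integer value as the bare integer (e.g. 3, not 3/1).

497/12

step 1: merge (E,R) at d=1; branch lengths E→1/2, R→1/2; new cluster ER
  updated: d(D,ER)=21, d(ER,M)=16, d(ER,Q)=14, d(ER,S)=25/2, d(ER,T)=29
step 2: merge (S,T) at d=3; branch lengths S→3/2, T→3/2; new cluster ST
  updated: d(D,ST)=17, d(ER,ST)=83/4, d(M,ST)=35/2, d(Q,ST)=43/2
step 3: merge (D,Q) at d=6; branch lengths D→3, Q→3; new cluster DQ
  updated: d(DQ,ER)=35/2, d(DQ,M)=37/2, d(DQ,ST)=77/4
step 4: merge (ER,M) at d=16; branch lengths ER→15/2, M→8; new cluster EMR
  updated: d(DQ,EMR)=107/6, d(EMR,ST)=59/3
step 5: merge (DQ,EMR) at d=107/6; branch lengths DQ→71/12, EMR→11/12; new cluster DEMQR
  updated: d(DEMQR,ST)=39/2
step 6: merge (DEMQR,ST) at d=39/2; branch lengths DEMQR→5/6, ST→33/4; new cluster DEMQRST
final tree: (((D:3,Q:3):71/12,((E:1/2,R:1/2):15/2,M:8):11/12):5/6,(S:3/2,T:3/2):33/4)
total length: 497/12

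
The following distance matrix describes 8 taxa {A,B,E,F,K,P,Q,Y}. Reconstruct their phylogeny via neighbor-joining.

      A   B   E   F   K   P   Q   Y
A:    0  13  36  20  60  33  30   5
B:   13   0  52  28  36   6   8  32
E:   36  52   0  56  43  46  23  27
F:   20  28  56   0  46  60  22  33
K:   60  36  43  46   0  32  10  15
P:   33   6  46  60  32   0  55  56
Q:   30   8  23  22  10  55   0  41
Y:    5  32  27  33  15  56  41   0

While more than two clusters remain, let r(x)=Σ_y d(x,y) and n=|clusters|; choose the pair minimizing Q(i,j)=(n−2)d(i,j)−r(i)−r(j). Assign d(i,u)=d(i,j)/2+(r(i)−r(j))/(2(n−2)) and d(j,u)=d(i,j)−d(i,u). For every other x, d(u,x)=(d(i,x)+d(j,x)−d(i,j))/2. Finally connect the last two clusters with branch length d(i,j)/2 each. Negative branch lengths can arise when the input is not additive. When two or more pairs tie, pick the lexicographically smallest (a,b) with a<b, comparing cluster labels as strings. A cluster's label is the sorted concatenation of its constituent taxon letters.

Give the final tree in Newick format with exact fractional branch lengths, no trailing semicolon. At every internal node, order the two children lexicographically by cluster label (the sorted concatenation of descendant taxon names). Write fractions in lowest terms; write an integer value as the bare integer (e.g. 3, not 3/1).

1. join B+P (d=6, Q=-427) ⇒ BP; edges |B|=-77/12, |P|=149/12
  updated: d(A,BP)=20, d(BP,E)=46, d(BP,F)=41, d(BP,K)=31, d(BP,Q)=57/2, d(BP,Y)=41
2. join K+Q (d=10, Q=-619/2) ⇒ KQ; edges |K|=201/20, |Q|=-1/20
  updated: d(A,KQ)=40, d(BP,KQ)=99/4, d(E,KQ)=28, d(F,KQ)=29, d(KQ,Y)=23
3. join A+Y (d=5, Q=-230) ⇒ AY; edges |A|=3/2, |Y|=7/2
  updated: d(AY,BP)=28, d(AY,E)=29, d(AY,F)=24, d(AY,KQ)=29
4. join AY+F (d=24, Q=-188) ⇒ AFY; edges |AY|=16/3, |F|=56/3
  updated: d(AFY,BP)=45/2, d(AFY,E)=61/2, d(AFY,KQ)=17
5. join AFY+BP (d=45/2, Q=-473/4) ⇒ ABFPY; edges |AFY|=87/16, |BP|=273/16
  updated: d(ABFPY,E)=27, d(ABFPY,KQ)=77/8
6. join ABFPY+E (d=27, Q=-517/8) ⇒ ABEFPY; edges |ABFPY|=69/16, |E|=363/16
  updated: d(ABEFPY,KQ)=85/16
7. join ABEFPY+KQ (d=85/16) ⇒ ABEFKPQY; edges |ABEFPY|=85/32, |KQ|=85/32
final tree: (((((A:3/2,Y:7/2):16/3,F:56/3):87/16,(B:-77/12,P:149/12):273/16):69/16,E:363/16):85/32,(K:201/20,Q:-1/20):85/32)
total length: 1597/16

(((((A:3/2,Y:7/2):16/3,F:56/3):87/16,(B:-77/12,P:149/12):273/16):69/16,E:363/16):85/32,(K:201/20,Q:-1/20):85/32)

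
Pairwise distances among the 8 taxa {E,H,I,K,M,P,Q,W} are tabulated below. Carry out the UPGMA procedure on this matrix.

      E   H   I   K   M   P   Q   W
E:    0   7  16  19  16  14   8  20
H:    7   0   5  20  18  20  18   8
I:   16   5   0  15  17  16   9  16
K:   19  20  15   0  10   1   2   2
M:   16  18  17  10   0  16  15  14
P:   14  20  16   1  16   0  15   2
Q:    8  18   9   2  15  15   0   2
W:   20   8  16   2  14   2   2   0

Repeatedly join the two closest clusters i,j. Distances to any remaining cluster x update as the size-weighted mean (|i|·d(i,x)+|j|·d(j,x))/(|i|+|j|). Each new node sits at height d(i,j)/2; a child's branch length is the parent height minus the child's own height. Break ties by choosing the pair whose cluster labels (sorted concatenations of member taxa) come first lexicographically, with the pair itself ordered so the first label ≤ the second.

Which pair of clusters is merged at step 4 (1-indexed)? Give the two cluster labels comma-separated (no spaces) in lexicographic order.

1. join K+P (d=1) ⇒ KP; edges |K|=1/2, |P|=1/2
  updated: d(E,KP)=33/2, d(H,KP)=20, d(I,KP)=31/2, d(KP,M)=13, d(KP,Q)=17/2, d(KP,W)=2
2. join KP+W (d=2) ⇒ KPW; edges |KP|=1/2, |W|=1
  updated: d(E,KPW)=53/3, d(H,KPW)=16, d(I,KPW)=47/3, d(KPW,M)=40/3, d(KPW,Q)=19/3
3. join H+I (d=5) ⇒ HI; edges |H|=5/2, |I|=5/2
  updated: d(E,HI)=23/2, d(HI,KPW)=95/6, d(HI,M)=35/2, d(HI,Q)=27/2
4. join KPW+Q (d=19/3) ⇒ KPQW; edges |KPW|=13/6, |Q|=19/6
  updated: d(E,KPQW)=61/4, d(HI,KPQW)=61/4, d(KPQW,M)=55/4
5. join E+HI (d=23/2) ⇒ EHI; edges |E|=23/4, |HI|=13/4
  updated: d(EHI,KPQW)=61/4, d(EHI,M)=17
6. join KPQW+M (d=55/4) ⇒ KMPQW; edges |KPQW|=89/24, |M|=55/8
  updated: d(EHI,KMPQW)=78/5
7. join EHI+KMPQW (d=78/5) ⇒ EHIKMPQW; edges |EHI|=41/20, |KMPQW|=37/40
final tree: ((E:23/4,(H:5/2,I:5/2):13/4):41/20,((((K:1/2,P:1/2):1/2,W:1):13/6,Q:19/6):89/24,M:55/8):37/40)
total length: 4247/120

KPW,Q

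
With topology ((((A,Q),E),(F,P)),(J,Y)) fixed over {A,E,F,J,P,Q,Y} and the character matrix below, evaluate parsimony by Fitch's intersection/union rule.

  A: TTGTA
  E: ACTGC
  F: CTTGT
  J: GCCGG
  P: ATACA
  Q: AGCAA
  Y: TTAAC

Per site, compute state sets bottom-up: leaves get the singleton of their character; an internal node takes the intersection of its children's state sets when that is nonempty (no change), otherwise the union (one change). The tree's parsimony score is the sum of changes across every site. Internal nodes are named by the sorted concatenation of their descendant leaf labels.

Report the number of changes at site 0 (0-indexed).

[col 0] AQ: children A:{T}, Q:{A} ∪→ {A,T}; cost 1
[col 0] AEQ: children AQ:{A,T}, E:{A} ∩→ {A}; cost 0
[col 0] FP: children F:{C}, P:{A} ∪→ {A,C}; cost 1
[col 0] AEFPQ: children AEQ:{A}, FP:{A,C} ∩→ {A}; cost 0
[col 0] JY: children J:{G}, Y:{T} ∪→ {G,T}; cost 1
[col 0] AEFJPQY: children AEFPQ:{A}, JY:{G,T} ∪→ {A,G,T}; cost 1
[col 1] AQ: children A:{T}, Q:{G} ∪→ {G,T}; cost 1
[col 1] AEQ: children AQ:{G,T}, E:{C} ∪→ {C,G,T}; cost 1
[col 1] FP: children F:{T}, P:{T} ∩→ {T}; cost 0
[col 1] AEFPQ: children AEQ:{C,G,T}, FP:{T} ∩→ {T}; cost 0
[col 1] JY: children J:{C}, Y:{T} ∪→ {C,T}; cost 1
[col 1] AEFJPQY: children AEFPQ:{T}, JY:{C,T} ∩→ {T}; cost 0
[col 2] AQ: children A:{G}, Q:{C} ∪→ {C,G}; cost 1
[col 2] AEQ: children AQ:{C,G}, E:{T} ∪→ {C,G,T}; cost 1
[col 2] FP: children F:{T}, P:{A} ∪→ {A,T}; cost 1
[col 2] AEFPQ: children AEQ:{C,G,T}, FP:{A,T} ∩→ {T}; cost 0
[col 2] JY: children J:{C}, Y:{A} ∪→ {A,C}; cost 1
[col 2] AEFJPQY: children AEFPQ:{T}, JY:{A,C} ∪→ {A,C,T}; cost 1
[col 3] AQ: children A:{T}, Q:{A} ∪→ {A,T}; cost 1
[col 3] AEQ: children AQ:{A,T}, E:{G} ∪→ {A,G,T}; cost 1
[col 3] FP: children F:{G}, P:{C} ∪→ {C,G}; cost 1
[col 3] AEFPQ: children AEQ:{A,G,T}, FP:{C,G} ∩→ {G}; cost 0
[col 3] JY: children J:{G}, Y:{A} ∪→ {A,G}; cost 1
[col 3] AEFJPQY: children AEFPQ:{G}, JY:{A,G} ∩→ {G}; cost 0
[col 4] AQ: children A:{A}, Q:{A} ∩→ {A}; cost 0
[col 4] AEQ: children AQ:{A}, E:{C} ∪→ {A,C}; cost 1
[col 4] FP: children F:{T}, P:{A} ∪→ {A,T}; cost 1
[col 4] AEFPQ: children AEQ:{A,C}, FP:{A,T} ∩→ {A}; cost 0
[col 4] JY: children J:{G}, Y:{C} ∪→ {C,G}; cost 1
[col 4] AEFJPQY: children AEFPQ:{A}, JY:{C,G} ∪→ {A,C,G}; cost 1
per-site changes: [4, 3, 5, 4, 4]; total = 20

4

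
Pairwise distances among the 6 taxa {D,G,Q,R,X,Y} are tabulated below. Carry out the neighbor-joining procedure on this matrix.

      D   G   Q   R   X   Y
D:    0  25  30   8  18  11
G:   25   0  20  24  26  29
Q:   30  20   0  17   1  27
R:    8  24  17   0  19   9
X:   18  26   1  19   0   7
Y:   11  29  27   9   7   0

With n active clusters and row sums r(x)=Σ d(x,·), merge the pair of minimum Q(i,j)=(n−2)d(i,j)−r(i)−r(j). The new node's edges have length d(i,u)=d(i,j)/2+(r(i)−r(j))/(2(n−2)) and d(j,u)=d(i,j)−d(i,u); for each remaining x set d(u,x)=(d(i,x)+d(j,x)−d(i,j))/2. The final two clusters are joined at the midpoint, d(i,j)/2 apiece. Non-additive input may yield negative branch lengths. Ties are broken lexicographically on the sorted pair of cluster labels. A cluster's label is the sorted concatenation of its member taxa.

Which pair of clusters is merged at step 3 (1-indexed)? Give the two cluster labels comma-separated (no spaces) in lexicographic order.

step 1: merge (Q,X) at d=1, Q=-162; branch lengths Q→7/2, X→-5/2; new cluster QX
  updated: d(D,QX)=47/2, d(G,QX)=45/2, d(QX,R)=35/2, d(QX,Y)=33/2
step 2: merge (G,QX) at d=45/2, Q=-113; branch lengths G→44/3, QX→47/6; new cluster GQX
  updated: d(D,GQX)=13, d(GQX,R)=19/2, d(GQX,Y)=23/2
step 3: merge (D,R) at d=8, Q=-85/2; branch lengths D→43/8, R→21/8; new cluster DR
  updated: d(DR,GQX)=29/4, d(DR,Y)=6
step 4: merge (DR,GQX) at d=29/4, Q=-99/4; branch lengths DR→7/8, GQX→51/8; new cluster DGQRX
  updated: d(DGQRX,Y)=41/8
step 5: merge (DGQRX,Y) at d=41/8; branch lengths DGQRX→41/16, Y→41/16; new cluster DGQRXY
final tree: (((D:43/8,R:21/8):7/8,(G:44/3,(Q:7/2,X:-5/2):47/6):51/8):41/16,Y:41/16)
total length: 351/8

D,R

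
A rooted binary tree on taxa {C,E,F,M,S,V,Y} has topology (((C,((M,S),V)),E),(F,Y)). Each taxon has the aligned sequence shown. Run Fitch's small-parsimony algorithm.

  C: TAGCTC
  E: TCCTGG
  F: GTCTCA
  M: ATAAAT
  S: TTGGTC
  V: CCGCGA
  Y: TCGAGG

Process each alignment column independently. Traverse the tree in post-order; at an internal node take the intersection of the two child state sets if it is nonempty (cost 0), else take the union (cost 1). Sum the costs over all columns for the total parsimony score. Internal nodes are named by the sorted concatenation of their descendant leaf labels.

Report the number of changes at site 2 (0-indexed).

MS@0: {A} ∪ {T} = {A,T} (union, +1)
MSV@0: {A,T} ∪ {C} = {A,C,T} (union, +1)
CMSV@0: {T} ∩ {A,C,T} = {T} (intersection, +0)
CEMSV@0: {T} ∩ {T} = {T} (intersection, +0)
FY@0: {G} ∪ {T} = {G,T} (union, +1)
CEFMSVY@0: {T} ∩ {G,T} = {T} (intersection, +0)
MS@1: {T} ∩ {T} = {T} (intersection, +0)
MSV@1: {T} ∪ {C} = {C,T} (union, +1)
CMSV@1: {A} ∪ {C,T} = {A,C,T} (union, +1)
CEMSV@1: {A,C,T} ∩ {C} = {C} (intersection, +0)
FY@1: {T} ∪ {C} = {C,T} (union, +1)
CEFMSVY@1: {C} ∩ {C,T} = {C} (intersection, +0)
MS@2: {A} ∪ {G} = {A,G} (union, +1)
MSV@2: {A,G} ∩ {G} = {G} (intersection, +0)
CMSV@2: {G} ∩ {G} = {G} (intersection, +0)
CEMSV@2: {G} ∪ {C} = {C,G} (union, +1)
FY@2: {C} ∪ {G} = {C,G} (union, +1)
CEFMSVY@2: {C,G} ∩ {C,G} = {C,G} (intersection, +0)
MS@3: {A} ∪ {G} = {A,G} (union, +1)
MSV@3: {A,G} ∪ {C} = {A,C,G} (union, +1)
CMSV@3: {C} ∩ {A,C,G} = {C} (intersection, +0)
CEMSV@3: {C} ∪ {T} = {C,T} (union, +1)
FY@3: {T} ∪ {A} = {A,T} (union, +1)
CEFMSVY@3: {C,T} ∩ {A,T} = {T} (intersection, +0)
MS@4: {A} ∪ {T} = {A,T} (union, +1)
MSV@4: {A,T} ∪ {G} = {A,G,T} (union, +1)
CMSV@4: {T} ∩ {A,G,T} = {T} (intersection, +0)
CEMSV@4: {T} ∪ {G} = {G,T} (union, +1)
FY@4: {C} ∪ {G} = {C,G} (union, +1)
CEFMSVY@4: {G,T} ∩ {C,G} = {G} (intersection, +0)
MS@5: {T} ∪ {C} = {C,T} (union, +1)
MSV@5: {C,T} ∪ {A} = {A,C,T} (union, +1)
CMSV@5: {C} ∩ {A,C,T} = {C} (intersection, +0)
CEMSV@5: {C} ∪ {G} = {C,G} (union, +1)
FY@5: {A} ∪ {G} = {A,G} (union, +1)
CEFMSVY@5: {C,G} ∩ {A,G} = {G} (intersection, +0)
per-site changes: [3, 3, 3, 4, 4, 4]; total = 21

3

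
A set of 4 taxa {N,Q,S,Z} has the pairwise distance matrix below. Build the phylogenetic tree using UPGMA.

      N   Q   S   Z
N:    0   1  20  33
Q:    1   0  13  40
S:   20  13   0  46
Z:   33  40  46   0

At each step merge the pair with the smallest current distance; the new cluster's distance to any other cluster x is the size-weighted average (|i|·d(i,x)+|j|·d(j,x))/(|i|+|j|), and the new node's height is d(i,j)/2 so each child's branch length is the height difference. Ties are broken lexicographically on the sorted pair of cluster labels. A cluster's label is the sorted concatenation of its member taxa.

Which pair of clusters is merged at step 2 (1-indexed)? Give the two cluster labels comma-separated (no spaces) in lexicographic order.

step 1: merge (N,Q) at d=1; branch lengths N→1/2, Q→1/2; new cluster NQ
  updated: d(NQ,S)=33/2, d(NQ,Z)=73/2
step 2: merge (NQ,S) at d=33/2; branch lengths NQ→31/4, S→33/4; new cluster NQS
  updated: d(NQS,Z)=119/3
step 3: merge (NQS,Z) at d=119/3; branch lengths NQS→139/12, Z→119/6; new cluster NQSZ
final tree: (((N:1/2,Q:1/2):31/4,S:33/4):139/12,Z:119/6)
total length: 581/12

NQ,S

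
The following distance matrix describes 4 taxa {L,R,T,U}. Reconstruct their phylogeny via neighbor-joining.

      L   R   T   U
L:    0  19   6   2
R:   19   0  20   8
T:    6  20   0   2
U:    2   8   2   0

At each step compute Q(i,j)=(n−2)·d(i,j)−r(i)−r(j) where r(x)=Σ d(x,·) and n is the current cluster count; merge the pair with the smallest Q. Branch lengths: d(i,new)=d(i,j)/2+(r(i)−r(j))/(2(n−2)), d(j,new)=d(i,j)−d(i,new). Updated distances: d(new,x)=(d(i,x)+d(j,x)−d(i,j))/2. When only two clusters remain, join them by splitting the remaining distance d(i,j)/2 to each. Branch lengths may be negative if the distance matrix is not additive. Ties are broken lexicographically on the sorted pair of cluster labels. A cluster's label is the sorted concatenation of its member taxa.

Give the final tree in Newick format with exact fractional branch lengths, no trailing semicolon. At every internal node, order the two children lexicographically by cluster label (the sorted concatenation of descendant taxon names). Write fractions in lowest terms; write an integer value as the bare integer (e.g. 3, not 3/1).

(((L:11/4,T:13/4):15/4,R:51/4):-19/8,U:-19/8)

iteration 1: select L,T (d=6, Q=-43); attach at lengths (11/4, 13/4); label the merged cluster LT
  updated: d(LT,R)=33/2, d(LT,U)=-1
iteration 2: select LT,R (d=33/2, Q=-47/2); attach at lengths (15/4, 51/4); label the merged cluster LRT
  updated: d(LRT,U)=-19/4
iteration 3: select LRT,U (d=-19/4); attach at lengths (-19/8, -19/8); label the merged cluster LRTU
final tree: (((L:11/4,T:13/4):15/4,R:51/4):-19/8,U:-19/8)
total length: 71/4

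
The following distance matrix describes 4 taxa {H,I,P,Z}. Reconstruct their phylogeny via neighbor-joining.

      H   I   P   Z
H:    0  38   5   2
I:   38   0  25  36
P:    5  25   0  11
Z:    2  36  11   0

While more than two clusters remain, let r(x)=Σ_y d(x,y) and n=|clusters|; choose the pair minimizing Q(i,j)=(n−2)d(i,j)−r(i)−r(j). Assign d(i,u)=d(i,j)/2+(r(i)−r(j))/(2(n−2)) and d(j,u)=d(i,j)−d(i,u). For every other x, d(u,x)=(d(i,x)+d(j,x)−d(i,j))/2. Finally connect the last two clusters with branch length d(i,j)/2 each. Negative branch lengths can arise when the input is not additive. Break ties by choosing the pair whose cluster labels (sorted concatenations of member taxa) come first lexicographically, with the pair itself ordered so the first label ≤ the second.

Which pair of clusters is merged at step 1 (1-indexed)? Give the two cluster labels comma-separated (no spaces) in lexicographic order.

H,Z

1. join H+Z (d=2, Q=-90) ⇒ HZ; edges |H|=0, |Z|=2
  updated: d(HZ,I)=36, d(HZ,P)=7
2. join HZ+I (d=36, Q=-68) ⇒ HIZ; edges |HZ|=9, |I|=27
  updated: d(HIZ,P)=-2
3. join HIZ+P (d=-2) ⇒ HIPZ; edges |HIZ|=-1, |P|=-1
final tree: (((H:0,Z:2):9,I:27):-1,P:-1)
total length: 36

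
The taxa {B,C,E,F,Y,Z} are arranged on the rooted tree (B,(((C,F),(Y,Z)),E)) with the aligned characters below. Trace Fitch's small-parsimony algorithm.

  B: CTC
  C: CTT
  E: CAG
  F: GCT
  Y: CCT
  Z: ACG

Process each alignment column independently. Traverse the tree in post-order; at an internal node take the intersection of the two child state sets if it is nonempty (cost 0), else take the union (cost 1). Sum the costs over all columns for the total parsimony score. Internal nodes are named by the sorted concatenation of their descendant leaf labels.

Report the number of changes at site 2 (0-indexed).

3

[col 0] CF: children C:{C}, F:{G} ∪→ {C,G}; cost 1
[col 0] YZ: children Y:{C}, Z:{A} ∪→ {A,C}; cost 1
[col 0] CFYZ: children CF:{C,G}, YZ:{A,C} ∩→ {C}; cost 0
[col 0] CEFYZ: children CFYZ:{C}, E:{C} ∩→ {C}; cost 0
[col 0] BCEFYZ: children B:{C}, CEFYZ:{C} ∩→ {C}; cost 0
[col 1] CF: children C:{T}, F:{C} ∪→ {C,T}; cost 1
[col 1] YZ: children Y:{C}, Z:{C} ∩→ {C}; cost 0
[col 1] CFYZ: children CF:{C,T}, YZ:{C} ∩→ {C}; cost 0
[col 1] CEFYZ: children CFYZ:{C}, E:{A} ∪→ {A,C}; cost 1
[col 1] BCEFYZ: children B:{T}, CEFYZ:{A,C} ∪→ {A,C,T}; cost 1
[col 2] CF: children C:{T}, F:{T} ∩→ {T}; cost 0
[col 2] YZ: children Y:{T}, Z:{G} ∪→ {G,T}; cost 1
[col 2] CFYZ: children CF:{T}, YZ:{G,T} ∩→ {T}; cost 0
[col 2] CEFYZ: children CFYZ:{T}, E:{G} ∪→ {G,T}; cost 1
[col 2] BCEFYZ: children B:{C}, CEFYZ:{G,T} ∪→ {C,G,T}; cost 1
per-site changes: [2, 3, 3]; total = 8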